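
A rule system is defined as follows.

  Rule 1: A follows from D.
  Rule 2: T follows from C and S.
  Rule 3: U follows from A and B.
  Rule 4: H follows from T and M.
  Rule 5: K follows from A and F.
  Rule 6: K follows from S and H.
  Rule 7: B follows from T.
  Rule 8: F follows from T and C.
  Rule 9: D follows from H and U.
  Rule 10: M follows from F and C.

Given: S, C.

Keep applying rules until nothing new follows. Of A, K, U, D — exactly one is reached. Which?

K

From C and S, Rule 2 gives T.
From T and C, Rule 8 gives F.
F and C hold, so M follows (Rule 10).
T and M hold, so H follows (Rule 4).
S and H hold, so K follows (Rule 6).
A would need D (Rule 1), but D is never established. D would need H and U (Rule 9), but U is never established. U would need A and B (Rule 3), but A is never established.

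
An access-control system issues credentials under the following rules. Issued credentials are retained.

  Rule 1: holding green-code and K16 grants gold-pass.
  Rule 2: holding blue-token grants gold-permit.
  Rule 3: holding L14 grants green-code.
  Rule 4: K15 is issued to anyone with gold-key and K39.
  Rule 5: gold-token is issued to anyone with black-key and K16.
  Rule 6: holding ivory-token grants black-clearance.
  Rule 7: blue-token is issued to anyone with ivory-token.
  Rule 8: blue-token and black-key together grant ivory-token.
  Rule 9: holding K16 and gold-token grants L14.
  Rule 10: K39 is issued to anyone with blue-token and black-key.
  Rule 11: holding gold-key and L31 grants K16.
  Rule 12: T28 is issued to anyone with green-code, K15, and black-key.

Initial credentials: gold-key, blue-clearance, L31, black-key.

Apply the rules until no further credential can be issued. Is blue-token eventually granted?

blue-token would need ivory-token (Rule 7), but ivory-token is never granted.

No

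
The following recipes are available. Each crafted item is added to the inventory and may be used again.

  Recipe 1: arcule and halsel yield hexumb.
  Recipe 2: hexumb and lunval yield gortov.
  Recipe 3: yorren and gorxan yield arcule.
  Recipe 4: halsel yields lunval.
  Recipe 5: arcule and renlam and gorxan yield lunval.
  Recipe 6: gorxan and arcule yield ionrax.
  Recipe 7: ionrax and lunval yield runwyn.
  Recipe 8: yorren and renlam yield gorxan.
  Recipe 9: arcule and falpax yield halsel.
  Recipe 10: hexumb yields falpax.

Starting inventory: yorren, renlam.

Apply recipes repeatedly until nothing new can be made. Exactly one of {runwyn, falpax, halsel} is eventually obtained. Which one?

runwyn

Using Recipe 8, yorren and renlam make gorxan.
Using Recipe 3, yorren and gorxan make arcule.
gorxan and arcule → ionrax (Recipe 6).
arcule and renlam and gorxan → lunval (Recipe 5).
ionrax and lunval → runwyn (Recipe 7).
falpax would need hexumb (Recipe 10), but hexumb is never obtained. halsel would need arcule and falpax (Recipe 9), but falpax is never obtained.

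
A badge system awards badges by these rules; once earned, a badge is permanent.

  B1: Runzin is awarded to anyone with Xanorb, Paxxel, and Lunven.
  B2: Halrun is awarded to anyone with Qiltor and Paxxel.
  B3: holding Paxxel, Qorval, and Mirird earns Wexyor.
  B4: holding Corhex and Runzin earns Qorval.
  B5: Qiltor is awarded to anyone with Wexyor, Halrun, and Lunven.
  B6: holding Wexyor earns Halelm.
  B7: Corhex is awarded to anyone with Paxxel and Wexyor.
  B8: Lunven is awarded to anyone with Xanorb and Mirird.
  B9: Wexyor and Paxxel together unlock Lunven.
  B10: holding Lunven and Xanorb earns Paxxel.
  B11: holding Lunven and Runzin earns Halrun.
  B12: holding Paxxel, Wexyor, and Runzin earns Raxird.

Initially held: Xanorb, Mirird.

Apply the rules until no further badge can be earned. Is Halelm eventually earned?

No

Halelm would need Wexyor (B6), but Wexyor is never earned.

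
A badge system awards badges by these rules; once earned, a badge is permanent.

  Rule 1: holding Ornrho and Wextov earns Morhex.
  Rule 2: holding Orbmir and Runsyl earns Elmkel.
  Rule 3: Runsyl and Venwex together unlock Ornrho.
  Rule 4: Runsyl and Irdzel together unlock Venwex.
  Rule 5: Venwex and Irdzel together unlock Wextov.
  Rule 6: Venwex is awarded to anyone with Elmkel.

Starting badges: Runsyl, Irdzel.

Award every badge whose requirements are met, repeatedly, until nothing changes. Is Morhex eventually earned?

Yes

With Runsyl and Irdzel, Venwex is earned (Rule 4).
With Venwex and Irdzel, Wextov is earned (Rule 5).
With Runsyl and Venwex, Ornrho is earned (Rule 3).
With Ornrho and Wextov, Morhex is earned (Rule 1).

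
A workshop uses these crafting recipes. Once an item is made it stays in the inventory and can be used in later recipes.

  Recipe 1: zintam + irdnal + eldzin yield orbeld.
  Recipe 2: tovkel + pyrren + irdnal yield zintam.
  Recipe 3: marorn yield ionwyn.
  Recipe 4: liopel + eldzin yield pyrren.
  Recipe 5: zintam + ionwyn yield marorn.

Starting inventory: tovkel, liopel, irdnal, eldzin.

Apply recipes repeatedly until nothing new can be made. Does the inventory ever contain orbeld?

Yes

Using Recipe 4, liopel and eldzin make pyrren.
tovkel + pyrren + irdnal → zintam (Recipe 2).
Using Recipe 1, zintam, irdnal, and eldzin make orbeld.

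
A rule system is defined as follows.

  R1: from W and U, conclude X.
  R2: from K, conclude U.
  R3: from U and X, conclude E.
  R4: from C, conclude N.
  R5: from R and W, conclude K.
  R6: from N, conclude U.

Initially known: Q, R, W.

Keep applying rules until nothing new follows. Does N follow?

No

N would need C (R4), but C is never established.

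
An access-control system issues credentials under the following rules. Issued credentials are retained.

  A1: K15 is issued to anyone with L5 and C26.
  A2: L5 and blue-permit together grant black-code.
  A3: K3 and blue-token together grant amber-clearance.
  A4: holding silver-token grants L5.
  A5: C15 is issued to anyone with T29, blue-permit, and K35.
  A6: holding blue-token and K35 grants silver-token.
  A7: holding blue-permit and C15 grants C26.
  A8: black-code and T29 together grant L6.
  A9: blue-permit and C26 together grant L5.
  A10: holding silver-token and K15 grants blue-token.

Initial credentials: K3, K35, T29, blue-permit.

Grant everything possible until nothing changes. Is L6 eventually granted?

Holding T29, blue-permit, and K35 grants C15 (A5).
Holding blue-permit and C15 grants C26 (A7).
Holding blue-permit and C26 grants L5 (A9).
Holding L5 and blue-permit grants black-code (A2).
Holding black-code and T29 grants L6 (A8).

Yes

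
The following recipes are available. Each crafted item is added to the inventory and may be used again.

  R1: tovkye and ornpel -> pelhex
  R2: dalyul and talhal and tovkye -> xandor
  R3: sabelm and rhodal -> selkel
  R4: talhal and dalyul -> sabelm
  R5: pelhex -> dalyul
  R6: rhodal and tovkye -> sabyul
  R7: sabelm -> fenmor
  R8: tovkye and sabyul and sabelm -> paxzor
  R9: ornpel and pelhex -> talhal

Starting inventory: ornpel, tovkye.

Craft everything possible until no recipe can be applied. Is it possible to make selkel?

No

selkel would need sabelm and rhodal (R3), but rhodal is never obtained.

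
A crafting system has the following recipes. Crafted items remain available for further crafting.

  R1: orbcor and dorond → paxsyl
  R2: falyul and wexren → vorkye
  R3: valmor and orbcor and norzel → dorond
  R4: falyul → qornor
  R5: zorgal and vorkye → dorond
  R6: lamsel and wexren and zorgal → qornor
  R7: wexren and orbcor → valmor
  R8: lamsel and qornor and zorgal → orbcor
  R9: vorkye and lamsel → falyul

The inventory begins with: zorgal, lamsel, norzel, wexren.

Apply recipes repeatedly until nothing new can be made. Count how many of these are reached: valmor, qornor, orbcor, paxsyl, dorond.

5

Using R6, lamsel, wexren, and zorgal make qornor.
Using R8, lamsel, qornor, and zorgal make orbcor.
Using R7, wexren and orbcor make valmor.
Using R3, valmor, orbcor, and norzel make dorond.
orbcor and dorond → paxsyl (R1).
valmor: reached.
qornor: reached.
orbcor: reached.
paxsyl: reached.
dorond: reached.
All 5 are reached.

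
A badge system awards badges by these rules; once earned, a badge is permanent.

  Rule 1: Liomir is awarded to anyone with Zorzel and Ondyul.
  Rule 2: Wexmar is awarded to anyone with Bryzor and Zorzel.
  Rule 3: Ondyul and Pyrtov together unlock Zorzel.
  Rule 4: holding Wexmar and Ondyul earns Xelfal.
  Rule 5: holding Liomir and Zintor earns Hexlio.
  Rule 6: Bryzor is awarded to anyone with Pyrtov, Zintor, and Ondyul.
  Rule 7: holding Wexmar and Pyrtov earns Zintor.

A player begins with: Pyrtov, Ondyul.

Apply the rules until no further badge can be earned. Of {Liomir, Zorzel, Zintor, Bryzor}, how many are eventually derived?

With Ondyul and Pyrtov, Zorzel is earned (Rule 3).
With Zorzel and Ondyul, Liomir is earned (Rule 1).
Liomir: reached.
Zorzel: reached.
Zintor would need Wexmar and Pyrtov (Rule 7), but Wexmar is never earned.
Bryzor would need Pyrtov, Zintor, and Ondyul (Rule 6), but Zintor is never earned.
Reached: Liomir and Zorzel — 2 of the 4.

2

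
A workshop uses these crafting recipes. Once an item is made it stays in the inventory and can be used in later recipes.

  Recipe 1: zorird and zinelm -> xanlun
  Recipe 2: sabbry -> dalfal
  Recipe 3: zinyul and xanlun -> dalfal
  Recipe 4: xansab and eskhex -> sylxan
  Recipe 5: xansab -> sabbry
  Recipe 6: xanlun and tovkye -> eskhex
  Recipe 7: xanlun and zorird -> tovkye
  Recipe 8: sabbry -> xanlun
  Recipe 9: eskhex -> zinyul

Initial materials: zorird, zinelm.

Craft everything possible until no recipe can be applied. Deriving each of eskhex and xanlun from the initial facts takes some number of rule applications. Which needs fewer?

xanlun: Using Recipe 1, zorird and zinelm make xanlun. [1 rule application]
eskhex: Using Recipe 1, zorird and zinelm make xanlun. xanlun and zorird -> tovkye (Recipe 7). xanlun and tovkye -> eskhex (Recipe 6). [3 rule applications]
xanlun needs fewer.

xanlun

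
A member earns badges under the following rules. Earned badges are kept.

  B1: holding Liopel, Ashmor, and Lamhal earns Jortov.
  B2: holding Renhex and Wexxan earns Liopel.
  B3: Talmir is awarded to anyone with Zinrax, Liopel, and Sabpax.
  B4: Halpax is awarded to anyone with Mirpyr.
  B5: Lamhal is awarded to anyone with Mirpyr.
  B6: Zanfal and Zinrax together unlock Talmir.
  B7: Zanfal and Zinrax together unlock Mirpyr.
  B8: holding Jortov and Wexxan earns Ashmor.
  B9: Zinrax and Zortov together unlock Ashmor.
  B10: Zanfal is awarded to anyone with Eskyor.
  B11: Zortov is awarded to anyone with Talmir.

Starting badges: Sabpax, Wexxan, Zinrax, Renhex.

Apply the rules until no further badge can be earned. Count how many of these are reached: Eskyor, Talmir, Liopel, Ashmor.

With Renhex and Wexxan, Liopel is earned (B2).
With Zinrax, Liopel, and Sabpax, Talmir is earned (B3).
With Talmir, Zortov is earned (B11).
With Zinrax and Zortov, Ashmor is earned (B9).
No rule produces Eskyor, and it is not given.
Talmir: reached.
Liopel: reached.
Ashmor: reached.
Reached: Talmir, Liopel, and Ashmor — 3 of the 4.

3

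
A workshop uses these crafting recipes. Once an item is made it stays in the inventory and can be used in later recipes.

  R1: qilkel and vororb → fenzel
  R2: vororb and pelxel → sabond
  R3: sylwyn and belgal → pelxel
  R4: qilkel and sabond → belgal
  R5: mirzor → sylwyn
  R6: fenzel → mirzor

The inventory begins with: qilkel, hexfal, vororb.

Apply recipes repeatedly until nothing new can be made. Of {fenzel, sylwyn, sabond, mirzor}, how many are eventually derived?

3

qilkel and vororb → fenzel (R1).
fenzel → mirzor (R6).
Using R5, mirzor makes sylwyn.
fenzel: reached.
sylwyn: reached.
sabond would need vororb and pelxel (R2), but pelxel is never obtained.
mirzor: reached.
Reached: fenzel, sylwyn, and mirzor — 3 of the 4.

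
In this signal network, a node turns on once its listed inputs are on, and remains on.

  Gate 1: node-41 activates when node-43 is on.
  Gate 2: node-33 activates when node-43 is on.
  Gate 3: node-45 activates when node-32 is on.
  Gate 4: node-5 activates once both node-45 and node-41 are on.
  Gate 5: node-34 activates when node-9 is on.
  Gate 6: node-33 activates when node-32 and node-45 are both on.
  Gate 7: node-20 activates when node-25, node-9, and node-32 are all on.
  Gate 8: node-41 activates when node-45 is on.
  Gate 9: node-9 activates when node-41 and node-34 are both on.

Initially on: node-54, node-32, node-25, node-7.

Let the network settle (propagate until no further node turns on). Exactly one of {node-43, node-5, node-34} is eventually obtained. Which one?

node-5

node-32 is on, so node-45 activates (Gate 3).
node-45 is on, so node-41 activates (Gate 8).
node-45 and node-41 are on, so node-5 activates (Gate 4).
node-34 would need node-9 (Gate 5), but node-9 never turns on. No rule produces node-43, and it is not given.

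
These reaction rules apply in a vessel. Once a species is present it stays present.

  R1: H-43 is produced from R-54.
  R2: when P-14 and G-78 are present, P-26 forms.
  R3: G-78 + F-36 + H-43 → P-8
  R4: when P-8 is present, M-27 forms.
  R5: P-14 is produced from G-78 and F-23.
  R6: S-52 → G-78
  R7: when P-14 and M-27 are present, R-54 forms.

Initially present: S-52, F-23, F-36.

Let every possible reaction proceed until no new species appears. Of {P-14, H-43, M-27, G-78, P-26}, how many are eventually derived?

S-52 present → G-78 forms (R6).
G-78 and F-23 present → P-14 forms (R5).
P-14 and G-78 present → P-26 forms (R2).
P-14: reached.
H-43 would need R-54 (R1), but R-54 never forms.
M-27 would need P-8 (R4), but P-8 never forms.
G-78: reached.
P-26: reached.
Reached: P-14, G-78, and P-26 — 3 of the 5.

3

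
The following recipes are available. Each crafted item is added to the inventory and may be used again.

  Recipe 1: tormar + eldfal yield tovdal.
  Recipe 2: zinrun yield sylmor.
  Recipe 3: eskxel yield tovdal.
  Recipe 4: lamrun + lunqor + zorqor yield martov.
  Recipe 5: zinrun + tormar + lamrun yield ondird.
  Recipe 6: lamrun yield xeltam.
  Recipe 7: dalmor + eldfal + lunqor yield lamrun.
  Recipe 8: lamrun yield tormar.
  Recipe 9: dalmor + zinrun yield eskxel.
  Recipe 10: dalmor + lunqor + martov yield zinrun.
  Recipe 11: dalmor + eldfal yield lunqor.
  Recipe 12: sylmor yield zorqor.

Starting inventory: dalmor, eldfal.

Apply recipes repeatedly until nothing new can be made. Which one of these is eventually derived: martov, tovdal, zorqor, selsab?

dalmor + eldfal → lunqor (Recipe 11).
Using Recipe 7, dalmor, eldfal, and lunqor make lamrun.
lamrun → tormar (Recipe 8).
Using Recipe 1, tormar and eldfal make tovdal.
zorqor would need sylmor (Recipe 12), but sylmor is never obtained. martov would need lamrun, lunqor, and zorqor (Recipe 4), but zorqor is never obtained. No rule produces selsab, and it is not given.

tovdal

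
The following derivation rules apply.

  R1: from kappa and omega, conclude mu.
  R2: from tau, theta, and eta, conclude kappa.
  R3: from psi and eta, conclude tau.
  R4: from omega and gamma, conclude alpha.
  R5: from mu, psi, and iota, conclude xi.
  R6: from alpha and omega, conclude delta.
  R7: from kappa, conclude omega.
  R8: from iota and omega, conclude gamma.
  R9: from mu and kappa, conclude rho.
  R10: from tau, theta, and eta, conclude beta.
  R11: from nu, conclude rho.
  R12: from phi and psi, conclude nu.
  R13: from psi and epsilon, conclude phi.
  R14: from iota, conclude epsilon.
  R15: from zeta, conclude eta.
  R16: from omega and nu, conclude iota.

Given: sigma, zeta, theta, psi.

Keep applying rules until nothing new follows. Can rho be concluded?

Yes

zeta holds, so eta follows (R15).
psi and eta hold, so tau follows (R3).
From tau, theta, and eta, R2 gives kappa.
From kappa, R7 gives omega.
From kappa and omega, R1 gives mu.
From mu and kappa, R9 gives rho.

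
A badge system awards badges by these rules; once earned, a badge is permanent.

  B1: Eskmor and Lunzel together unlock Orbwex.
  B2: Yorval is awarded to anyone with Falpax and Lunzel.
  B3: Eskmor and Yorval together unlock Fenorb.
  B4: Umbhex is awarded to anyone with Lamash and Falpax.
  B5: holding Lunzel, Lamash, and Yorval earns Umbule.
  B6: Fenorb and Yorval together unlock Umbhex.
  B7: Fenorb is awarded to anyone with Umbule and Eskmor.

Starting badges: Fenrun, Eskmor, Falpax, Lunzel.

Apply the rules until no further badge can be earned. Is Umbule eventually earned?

No

Umbule would need Lunzel, Lamash, and Yorval (B5), but Lamash is never earned.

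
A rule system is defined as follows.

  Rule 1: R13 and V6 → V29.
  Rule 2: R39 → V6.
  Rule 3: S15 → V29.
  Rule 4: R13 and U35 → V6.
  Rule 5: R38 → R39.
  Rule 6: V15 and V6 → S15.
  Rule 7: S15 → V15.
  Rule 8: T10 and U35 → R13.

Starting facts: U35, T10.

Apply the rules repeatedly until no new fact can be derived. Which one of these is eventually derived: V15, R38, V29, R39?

V29

T10 and U35 hold, so R13 follows (Rule 8).
From R13 and U35, Rule 4 gives V6.
From R13 and V6, Rule 1 gives V29.
No rule produces R38, and it is not given. R39 would need R38 (Rule 5), but R38 is never established. V15 would need S15 (Rule 7), but S15 is never established.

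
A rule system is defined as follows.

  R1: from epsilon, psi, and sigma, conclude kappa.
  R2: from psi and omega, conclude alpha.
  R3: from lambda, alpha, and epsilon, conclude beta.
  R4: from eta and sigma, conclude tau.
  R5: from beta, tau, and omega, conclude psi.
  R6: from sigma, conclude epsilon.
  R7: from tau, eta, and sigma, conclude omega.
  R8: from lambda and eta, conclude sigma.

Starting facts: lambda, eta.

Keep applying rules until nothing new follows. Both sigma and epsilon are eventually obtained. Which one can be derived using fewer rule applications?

sigma: From lambda and eta, R8 gives sigma. [1 rule application]
epsilon: lambda and eta hold, so sigma follows (R8). From sigma, R6 gives epsilon. [2 rule applications]
sigma needs fewer.

sigma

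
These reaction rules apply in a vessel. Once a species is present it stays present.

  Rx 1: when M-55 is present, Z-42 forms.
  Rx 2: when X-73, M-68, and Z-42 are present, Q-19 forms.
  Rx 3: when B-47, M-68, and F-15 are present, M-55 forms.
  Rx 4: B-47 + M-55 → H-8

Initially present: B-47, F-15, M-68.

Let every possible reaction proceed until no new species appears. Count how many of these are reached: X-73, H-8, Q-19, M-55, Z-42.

3

B-47, M-68, and F-15 present → M-55 forms (Rx 3).
B-47 and M-55 present → H-8 forms (Rx 4).
M-55 present → Z-42 forms (Rx 1).
No rule produces X-73, and it is not given.
H-8: reached.
Q-19 would need X-73, M-68, and Z-42 (Rx 2), but X-73 never forms.
M-55: reached.
Z-42: reached.
Reached: H-8, M-55, and Z-42 — 3 of the 5.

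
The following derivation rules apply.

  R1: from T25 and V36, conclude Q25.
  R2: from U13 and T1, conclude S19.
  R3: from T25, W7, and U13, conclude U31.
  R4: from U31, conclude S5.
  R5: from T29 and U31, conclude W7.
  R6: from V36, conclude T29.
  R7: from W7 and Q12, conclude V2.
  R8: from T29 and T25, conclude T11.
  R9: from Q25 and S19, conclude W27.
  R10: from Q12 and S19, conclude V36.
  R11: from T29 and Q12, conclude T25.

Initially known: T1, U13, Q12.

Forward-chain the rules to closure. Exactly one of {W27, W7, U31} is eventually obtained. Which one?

U13 and T1 hold, so S19 follows (R2).
From Q12 and S19, R10 gives V36.
From V36, R6 gives T29.
From T29 and Q12, R11 gives T25.
T25 and V36 hold, so Q25 follows (R1).
From Q25 and S19, R9 gives W27.
U31 would need T25, W7, and U13 (R3), but W7 is never established. W7 would need T29 and U31 (R5), but U31 is never established.

W27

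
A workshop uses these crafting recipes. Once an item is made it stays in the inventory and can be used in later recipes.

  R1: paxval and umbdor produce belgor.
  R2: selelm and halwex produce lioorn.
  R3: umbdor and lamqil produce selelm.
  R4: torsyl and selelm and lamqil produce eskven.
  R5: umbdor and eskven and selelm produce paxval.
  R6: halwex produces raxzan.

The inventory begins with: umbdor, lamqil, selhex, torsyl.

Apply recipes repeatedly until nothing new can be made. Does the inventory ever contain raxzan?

raxzan would need halwex (R6), but halwex is never obtained.

No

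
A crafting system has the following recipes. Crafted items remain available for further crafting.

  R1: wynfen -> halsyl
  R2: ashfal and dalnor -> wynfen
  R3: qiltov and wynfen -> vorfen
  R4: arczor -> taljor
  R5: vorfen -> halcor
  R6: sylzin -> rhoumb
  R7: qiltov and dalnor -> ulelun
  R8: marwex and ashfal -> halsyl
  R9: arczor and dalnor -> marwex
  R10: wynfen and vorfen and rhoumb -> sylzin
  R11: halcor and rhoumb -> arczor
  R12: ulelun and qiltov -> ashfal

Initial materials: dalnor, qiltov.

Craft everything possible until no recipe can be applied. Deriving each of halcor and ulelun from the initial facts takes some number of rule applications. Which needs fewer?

ulelun

ulelun: Using R7, qiltov and dalnor make ulelun. [1 rule application]
halcor: qiltov and dalnor -> ulelun (R7). ulelun and qiltov -> ashfal (R12). Using R2, ashfal and dalnor make wynfen. qiltov and wynfen -> vorfen (R3). vorfen -> halcor (R5). [5 rule applications]
ulelun needs fewer.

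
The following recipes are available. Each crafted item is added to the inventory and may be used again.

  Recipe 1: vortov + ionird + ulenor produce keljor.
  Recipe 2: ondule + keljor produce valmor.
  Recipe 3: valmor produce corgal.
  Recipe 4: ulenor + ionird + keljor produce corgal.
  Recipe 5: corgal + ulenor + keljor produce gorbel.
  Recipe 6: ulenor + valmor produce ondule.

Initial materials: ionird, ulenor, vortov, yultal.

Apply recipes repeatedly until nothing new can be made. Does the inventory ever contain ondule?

No

ondule would need ulenor and valmor (Recipe 6), but valmor is never obtained.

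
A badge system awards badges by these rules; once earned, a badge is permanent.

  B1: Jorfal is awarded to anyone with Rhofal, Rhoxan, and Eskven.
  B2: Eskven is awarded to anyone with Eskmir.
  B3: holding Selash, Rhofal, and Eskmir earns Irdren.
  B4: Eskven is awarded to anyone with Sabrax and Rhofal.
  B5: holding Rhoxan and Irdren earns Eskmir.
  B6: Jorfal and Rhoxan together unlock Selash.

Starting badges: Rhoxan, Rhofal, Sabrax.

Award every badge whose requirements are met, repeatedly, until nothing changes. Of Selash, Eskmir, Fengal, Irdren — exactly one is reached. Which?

Selash

With Sabrax and Rhofal, Eskven is earned (B4).
With Rhofal, Rhoxan, and Eskven, Jorfal is earned (B1).
With Jorfal and Rhoxan, Selash is earned (B6).
Eskmir would need Rhoxan and Irdren (B5), but Irdren is never earned. Irdren would need Selash, Rhofal, and Eskmir (B3), but Eskmir is never earned. No rule produces Fengal, and it is not given.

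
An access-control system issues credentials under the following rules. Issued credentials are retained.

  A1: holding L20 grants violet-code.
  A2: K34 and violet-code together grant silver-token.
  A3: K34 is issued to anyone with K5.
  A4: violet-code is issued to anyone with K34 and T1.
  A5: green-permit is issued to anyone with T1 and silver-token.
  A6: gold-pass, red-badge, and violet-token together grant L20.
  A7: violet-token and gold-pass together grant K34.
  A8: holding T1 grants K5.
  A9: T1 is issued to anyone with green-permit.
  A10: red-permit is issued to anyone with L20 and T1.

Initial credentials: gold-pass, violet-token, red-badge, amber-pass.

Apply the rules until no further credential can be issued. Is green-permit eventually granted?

green-permit would need T1 and silver-token (A5), but T1 is never granted.

No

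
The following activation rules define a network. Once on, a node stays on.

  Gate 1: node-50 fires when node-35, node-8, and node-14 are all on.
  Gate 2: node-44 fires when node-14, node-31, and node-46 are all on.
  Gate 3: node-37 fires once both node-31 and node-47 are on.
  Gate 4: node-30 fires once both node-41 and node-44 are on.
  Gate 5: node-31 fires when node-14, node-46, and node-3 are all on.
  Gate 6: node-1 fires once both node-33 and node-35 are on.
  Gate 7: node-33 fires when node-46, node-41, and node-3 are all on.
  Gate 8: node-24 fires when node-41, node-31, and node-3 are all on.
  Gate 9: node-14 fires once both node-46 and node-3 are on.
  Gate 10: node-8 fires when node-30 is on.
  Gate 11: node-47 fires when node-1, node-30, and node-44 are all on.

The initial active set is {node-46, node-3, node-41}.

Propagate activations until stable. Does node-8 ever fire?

Yes

node-46 and node-3 are on, so node-14 fires (Gate 9).
Gate 5: node-14, node-46, and node-3 on → node-31 on.
Gate 2: node-14, node-31, and node-46 on → node-44 on.
Gate 4: node-41 and node-44 on → node-30 on.
node-30 is on, so node-8 fires (Gate 10).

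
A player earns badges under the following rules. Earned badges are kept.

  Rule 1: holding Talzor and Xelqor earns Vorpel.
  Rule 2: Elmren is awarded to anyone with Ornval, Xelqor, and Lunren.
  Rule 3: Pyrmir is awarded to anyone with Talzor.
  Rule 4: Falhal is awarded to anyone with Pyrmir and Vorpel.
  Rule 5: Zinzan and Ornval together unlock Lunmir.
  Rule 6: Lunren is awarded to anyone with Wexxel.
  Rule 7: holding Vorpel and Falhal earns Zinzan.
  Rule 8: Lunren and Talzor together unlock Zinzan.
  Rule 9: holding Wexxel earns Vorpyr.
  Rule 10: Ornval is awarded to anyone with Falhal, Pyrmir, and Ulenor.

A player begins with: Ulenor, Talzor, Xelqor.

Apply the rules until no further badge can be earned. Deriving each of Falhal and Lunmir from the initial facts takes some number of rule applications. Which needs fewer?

Falhal: With Talzor and Xelqor, Vorpel is earned (Rule 1). With Talzor, Pyrmir is earned (Rule 3). With Pyrmir and Vorpel, Falhal is earned (Rule 4). [3 rule applications]
Lunmir: With Talzor and Xelqor, Vorpel is earned (Rule 1). With Talzor, Pyrmir is earned (Rule 3). With Pyrmir and Vorpel, Falhal is earned (Rule 4). With Vorpel and Falhal, Zinzan is earned (Rule 7). With Falhal, Pyrmir, and Ulenor, Ornval is earned (Rule 10). With Zinzan and Ornval, Lunmir is earned (Rule 5). [6 rule applications]
Falhal needs fewer.

Falhal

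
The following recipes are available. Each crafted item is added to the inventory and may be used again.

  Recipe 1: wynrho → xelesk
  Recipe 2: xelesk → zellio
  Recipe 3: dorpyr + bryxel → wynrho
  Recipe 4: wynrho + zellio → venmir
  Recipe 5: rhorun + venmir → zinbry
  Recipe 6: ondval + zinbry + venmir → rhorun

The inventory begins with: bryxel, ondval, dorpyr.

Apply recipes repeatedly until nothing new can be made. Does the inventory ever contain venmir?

Using Recipe 3, dorpyr and bryxel make wynrho.
Using Recipe 1, wynrho makes xelesk.
xelesk → zellio (Recipe 2).
wynrho + zellio → venmir (Recipe 4).

Yes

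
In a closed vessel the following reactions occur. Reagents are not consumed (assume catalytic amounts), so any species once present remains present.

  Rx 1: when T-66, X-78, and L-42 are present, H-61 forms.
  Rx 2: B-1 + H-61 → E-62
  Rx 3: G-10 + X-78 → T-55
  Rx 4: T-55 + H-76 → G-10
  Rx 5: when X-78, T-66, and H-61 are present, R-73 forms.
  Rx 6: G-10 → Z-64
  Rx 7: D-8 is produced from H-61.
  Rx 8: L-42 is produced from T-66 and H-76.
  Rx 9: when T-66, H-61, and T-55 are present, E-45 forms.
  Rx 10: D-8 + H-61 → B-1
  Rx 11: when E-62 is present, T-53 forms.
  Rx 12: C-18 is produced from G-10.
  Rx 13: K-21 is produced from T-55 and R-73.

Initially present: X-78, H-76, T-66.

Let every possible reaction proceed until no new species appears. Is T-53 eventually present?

Yes

T-66 and H-76 present → L-42 forms (Rx 8).
T-66, X-78, and L-42 present → H-61 forms (Rx 1).
H-61 present → D-8 forms (Rx 7).
D-8 and H-61 present → B-1 forms (Rx 10).
B-1 and H-61 present → E-62 forms (Rx 2).
E-62 present → T-53 forms (Rx 11).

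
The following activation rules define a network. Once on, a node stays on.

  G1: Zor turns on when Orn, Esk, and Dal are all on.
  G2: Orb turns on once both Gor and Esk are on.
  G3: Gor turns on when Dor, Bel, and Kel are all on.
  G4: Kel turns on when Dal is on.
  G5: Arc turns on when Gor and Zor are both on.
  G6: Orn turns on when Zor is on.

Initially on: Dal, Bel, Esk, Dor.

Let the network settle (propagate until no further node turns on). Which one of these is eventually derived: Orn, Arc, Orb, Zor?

Dal is on, so Kel turns on (G4).
G3: Dor, Bel, and Kel on → Gor on.
G2: Gor and Esk on → Orb on.
Zor would need Orn, Esk, and Dal (G1), but Orn never turns on. Arc would need Gor and Zor (G5), but Zor never turns on. Orn would need Zor (G6), but Zor never turns on.

Orb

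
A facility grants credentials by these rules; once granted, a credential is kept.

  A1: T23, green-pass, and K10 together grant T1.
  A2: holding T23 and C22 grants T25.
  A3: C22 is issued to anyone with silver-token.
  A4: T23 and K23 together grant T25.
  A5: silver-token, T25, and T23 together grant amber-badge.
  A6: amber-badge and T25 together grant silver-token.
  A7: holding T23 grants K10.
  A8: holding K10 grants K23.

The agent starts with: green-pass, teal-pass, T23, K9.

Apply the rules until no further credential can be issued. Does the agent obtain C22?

C22 would need silver-token (A3), but silver-token is never granted.

No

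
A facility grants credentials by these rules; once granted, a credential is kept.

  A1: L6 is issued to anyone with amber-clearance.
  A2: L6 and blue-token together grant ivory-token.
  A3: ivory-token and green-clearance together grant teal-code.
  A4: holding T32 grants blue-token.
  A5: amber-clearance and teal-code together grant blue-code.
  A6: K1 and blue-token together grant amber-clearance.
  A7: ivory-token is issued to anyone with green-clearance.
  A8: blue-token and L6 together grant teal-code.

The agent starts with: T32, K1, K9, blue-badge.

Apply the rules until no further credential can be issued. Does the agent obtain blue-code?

Holding T32 grants blue-token (A4).
Holding K1 and blue-token grants amber-clearance (A6).
Holding amber-clearance grants L6 (A1).
Holding blue-token and L6 grants teal-code (A8).
Holding amber-clearance and teal-code grants blue-code (A5).

Yes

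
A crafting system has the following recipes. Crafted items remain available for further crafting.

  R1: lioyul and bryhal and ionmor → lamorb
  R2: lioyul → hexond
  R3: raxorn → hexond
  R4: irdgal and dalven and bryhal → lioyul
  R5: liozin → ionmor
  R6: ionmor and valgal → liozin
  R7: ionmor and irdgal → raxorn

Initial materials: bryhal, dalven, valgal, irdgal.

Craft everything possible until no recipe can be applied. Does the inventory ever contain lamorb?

No

lamorb would need lioyul, bryhal, and ionmor (R1), but ionmor is never obtained.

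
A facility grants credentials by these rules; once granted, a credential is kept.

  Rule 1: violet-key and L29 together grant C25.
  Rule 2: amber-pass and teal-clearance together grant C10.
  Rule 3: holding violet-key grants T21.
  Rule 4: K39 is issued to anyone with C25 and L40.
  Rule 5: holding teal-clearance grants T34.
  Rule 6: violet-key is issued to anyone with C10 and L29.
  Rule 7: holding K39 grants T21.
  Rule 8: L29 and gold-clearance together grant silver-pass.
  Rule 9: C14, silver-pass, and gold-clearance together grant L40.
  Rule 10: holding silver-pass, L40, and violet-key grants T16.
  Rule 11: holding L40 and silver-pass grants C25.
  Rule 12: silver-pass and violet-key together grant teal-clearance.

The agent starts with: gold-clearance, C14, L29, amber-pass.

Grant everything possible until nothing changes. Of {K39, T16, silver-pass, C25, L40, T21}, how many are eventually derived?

Holding L29 and gold-clearance grants silver-pass (Rule 8).
Holding C14, silver-pass, and gold-clearance grants L40 (Rule 9).
Holding L40 and silver-pass grants C25 (Rule 11).
Holding C25 and L40 grants K39 (Rule 4).
Holding K39 grants T21 (Rule 7).
K39: reached.
T16 would need silver-pass, L40, and violet-key (Rule 10), but violet-key is never granted.
silver-pass: reached.
C25: reached.
L40: reached.
T21: reached.
Reached: K39, silver-pass, C25, L40, and T21 — 5 of the 6.

5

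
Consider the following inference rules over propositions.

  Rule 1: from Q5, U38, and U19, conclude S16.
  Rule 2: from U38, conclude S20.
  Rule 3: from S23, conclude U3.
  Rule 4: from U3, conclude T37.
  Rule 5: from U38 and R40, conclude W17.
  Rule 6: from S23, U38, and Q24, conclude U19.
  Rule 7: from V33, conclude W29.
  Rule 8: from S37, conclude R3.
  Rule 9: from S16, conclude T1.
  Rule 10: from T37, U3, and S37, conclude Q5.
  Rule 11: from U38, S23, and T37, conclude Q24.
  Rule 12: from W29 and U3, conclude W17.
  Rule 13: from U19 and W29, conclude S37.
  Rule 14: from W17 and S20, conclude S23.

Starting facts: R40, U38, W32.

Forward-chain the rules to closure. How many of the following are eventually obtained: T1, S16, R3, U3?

From U38, Rule 2 gives S20.
From U38 and R40, Rule 5 gives W17.
W17 and S20 hold, so S23 follows (Rule 14).
S23 holds, so U3 follows (Rule 3).
T1 would need S16 (Rule 9), but S16 is never established.
S16 would need Q5, U38, and U19 (Rule 1), but Q5 is never established.
R3 would need S37 (Rule 8), but S37 is never established.
U3: reached.
Reached: U3 — 1 of the 4.

1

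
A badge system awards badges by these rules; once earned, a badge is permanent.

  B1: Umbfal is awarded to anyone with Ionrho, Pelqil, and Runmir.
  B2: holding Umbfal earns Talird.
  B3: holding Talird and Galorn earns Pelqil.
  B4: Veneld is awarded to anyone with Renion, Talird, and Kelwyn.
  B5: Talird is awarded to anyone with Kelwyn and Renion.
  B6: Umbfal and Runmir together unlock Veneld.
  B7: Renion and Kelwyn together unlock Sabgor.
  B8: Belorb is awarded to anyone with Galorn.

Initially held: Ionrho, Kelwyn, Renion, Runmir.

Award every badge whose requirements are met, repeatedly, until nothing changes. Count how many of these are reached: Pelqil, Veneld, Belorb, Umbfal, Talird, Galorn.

With Kelwyn and Renion, Talird is earned (B5).
With Renion, Talird, and Kelwyn, Veneld is earned (B4).
Pelqil would need Talird and Galorn (B3), but Galorn is never earned.
Veneld: reached.
Belorb would need Galorn (B8), but Galorn is never earned.
Umbfal would need Ionrho, Pelqil, and Runmir (B1), but Pelqil is never earned.
Talird: reached.
No rule produces Galorn, and it is not given.
Reached: Veneld and Talird — 2 of the 6.

2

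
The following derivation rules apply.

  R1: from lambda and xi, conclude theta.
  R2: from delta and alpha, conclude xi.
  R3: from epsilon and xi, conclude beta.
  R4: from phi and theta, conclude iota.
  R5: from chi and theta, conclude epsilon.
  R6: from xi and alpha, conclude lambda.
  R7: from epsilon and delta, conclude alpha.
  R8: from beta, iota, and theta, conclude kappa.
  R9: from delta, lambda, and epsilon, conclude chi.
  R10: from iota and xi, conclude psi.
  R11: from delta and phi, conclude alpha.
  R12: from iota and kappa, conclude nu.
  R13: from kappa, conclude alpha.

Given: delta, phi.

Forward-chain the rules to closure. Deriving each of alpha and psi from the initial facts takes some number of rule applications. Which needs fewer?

alpha

alpha: From delta and phi, R11 gives alpha. [1 rule application]
psi: delta and phi hold, so alpha follows (R11). From delta and alpha, R2 gives xi. From xi and alpha, R6 gives lambda. From lambda and xi, R1 gives theta. From phi and theta, R4 gives iota. iota and xi hold, so psi follows (R10). [6 rule applications]
alpha needs fewer.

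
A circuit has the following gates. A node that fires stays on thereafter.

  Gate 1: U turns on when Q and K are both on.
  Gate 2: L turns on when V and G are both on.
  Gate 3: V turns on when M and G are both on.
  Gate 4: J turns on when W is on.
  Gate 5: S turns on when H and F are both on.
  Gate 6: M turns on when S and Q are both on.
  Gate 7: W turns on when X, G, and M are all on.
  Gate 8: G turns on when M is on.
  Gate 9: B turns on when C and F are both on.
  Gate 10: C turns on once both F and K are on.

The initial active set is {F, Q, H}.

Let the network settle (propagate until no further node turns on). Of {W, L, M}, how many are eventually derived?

H and F are on, so S turns on (Gate 5).
Gate 6: S and Q on → M on.
M is on, so G turns on (Gate 8).
M and G are on, so V turns on (Gate 3).
V and G are on, so L turns on (Gate 2).
W would need X, G, and M (Gate 7), but X never turns on.
L: reached.
M: reached.
Reached: L and M — 2 of the 3.

2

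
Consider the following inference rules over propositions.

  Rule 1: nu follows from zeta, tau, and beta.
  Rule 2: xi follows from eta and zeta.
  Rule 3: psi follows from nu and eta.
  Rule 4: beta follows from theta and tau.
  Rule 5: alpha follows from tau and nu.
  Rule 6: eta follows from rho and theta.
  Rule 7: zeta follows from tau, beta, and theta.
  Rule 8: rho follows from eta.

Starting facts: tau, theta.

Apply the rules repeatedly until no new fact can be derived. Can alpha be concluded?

theta and tau hold, so beta follows (Rule 4).
tau, beta, and theta hold, so zeta follows (Rule 7).
From zeta, tau, and beta, Rule 1 gives nu.
tau and nu hold, so alpha follows (Rule 5).

Yes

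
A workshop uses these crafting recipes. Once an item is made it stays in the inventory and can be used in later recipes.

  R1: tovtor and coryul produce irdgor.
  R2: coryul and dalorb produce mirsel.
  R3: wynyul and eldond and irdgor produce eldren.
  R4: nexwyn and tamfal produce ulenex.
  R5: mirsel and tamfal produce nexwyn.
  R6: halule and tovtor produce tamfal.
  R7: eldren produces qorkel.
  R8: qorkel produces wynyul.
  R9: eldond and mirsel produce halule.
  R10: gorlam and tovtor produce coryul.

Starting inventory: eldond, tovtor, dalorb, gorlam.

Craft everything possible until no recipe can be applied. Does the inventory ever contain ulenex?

Yes

Using R10, gorlam and tovtor make coryul.
coryul and dalorb → mirsel (R2).
eldond and mirsel → halule (R9).
halule and tovtor → tamfal (R6).
Using R5, mirsel and tamfal make nexwyn.
Using R4, nexwyn and tamfal make ulenex.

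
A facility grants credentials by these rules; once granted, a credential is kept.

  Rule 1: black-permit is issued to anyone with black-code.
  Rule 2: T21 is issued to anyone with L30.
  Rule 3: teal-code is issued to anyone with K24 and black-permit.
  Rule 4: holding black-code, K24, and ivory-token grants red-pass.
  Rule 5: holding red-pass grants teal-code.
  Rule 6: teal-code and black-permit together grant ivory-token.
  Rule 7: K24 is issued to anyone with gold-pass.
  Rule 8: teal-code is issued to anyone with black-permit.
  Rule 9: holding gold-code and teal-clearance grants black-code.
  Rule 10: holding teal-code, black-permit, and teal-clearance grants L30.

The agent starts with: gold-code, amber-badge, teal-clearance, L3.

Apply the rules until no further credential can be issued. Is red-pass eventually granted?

red-pass would need black-code, K24, and ivory-token (Rule 4), but K24 is never granted.

No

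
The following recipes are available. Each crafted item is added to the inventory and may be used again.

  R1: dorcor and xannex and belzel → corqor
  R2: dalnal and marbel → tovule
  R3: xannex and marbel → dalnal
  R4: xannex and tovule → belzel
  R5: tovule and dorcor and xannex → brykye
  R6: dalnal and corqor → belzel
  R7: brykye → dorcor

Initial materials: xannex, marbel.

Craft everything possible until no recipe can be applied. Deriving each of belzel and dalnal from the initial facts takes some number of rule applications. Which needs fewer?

dalnal

dalnal: Using R3, xannex and marbel make dalnal. [1 rule application]
belzel: Using R3, xannex and marbel make dalnal. Using R2, dalnal and marbel make tovule. Using R4, xannex and tovule make belzel. [3 rule applications]
dalnal needs fewer.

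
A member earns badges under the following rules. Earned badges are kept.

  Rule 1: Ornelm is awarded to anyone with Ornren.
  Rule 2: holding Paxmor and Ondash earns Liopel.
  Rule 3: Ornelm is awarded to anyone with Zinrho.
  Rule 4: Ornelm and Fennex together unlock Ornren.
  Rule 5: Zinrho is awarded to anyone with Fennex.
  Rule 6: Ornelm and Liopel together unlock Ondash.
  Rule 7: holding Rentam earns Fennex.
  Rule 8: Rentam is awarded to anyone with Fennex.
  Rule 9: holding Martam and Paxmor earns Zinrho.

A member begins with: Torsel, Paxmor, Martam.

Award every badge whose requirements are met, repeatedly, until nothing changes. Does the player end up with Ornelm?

Yes

With Martam and Paxmor, Zinrho is earned (Rule 9).
With Zinrho, Ornelm is earned (Rule 3).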